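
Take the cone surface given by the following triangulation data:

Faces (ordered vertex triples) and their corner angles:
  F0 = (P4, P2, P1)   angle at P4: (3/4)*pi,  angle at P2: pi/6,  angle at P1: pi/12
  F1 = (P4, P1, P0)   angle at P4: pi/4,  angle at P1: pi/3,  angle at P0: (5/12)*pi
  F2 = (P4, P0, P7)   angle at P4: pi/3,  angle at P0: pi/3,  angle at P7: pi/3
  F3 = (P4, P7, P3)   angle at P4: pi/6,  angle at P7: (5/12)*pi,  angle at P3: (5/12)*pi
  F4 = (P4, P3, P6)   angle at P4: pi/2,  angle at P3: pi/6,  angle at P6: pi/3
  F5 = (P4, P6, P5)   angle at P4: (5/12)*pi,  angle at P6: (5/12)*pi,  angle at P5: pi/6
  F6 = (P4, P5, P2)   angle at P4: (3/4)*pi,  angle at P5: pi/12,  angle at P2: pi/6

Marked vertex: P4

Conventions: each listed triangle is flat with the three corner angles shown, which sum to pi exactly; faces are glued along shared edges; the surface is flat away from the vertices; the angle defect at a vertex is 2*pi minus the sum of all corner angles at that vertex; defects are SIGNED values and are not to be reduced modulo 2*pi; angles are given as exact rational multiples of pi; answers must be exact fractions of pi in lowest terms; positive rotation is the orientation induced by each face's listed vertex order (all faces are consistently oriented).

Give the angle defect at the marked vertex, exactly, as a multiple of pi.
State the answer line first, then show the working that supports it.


Answer: defect(P4) = (-7/6)*pi

Sum of corner angles at P4: (19/6)*pi
defect = 2*pi - (19/6)*pi


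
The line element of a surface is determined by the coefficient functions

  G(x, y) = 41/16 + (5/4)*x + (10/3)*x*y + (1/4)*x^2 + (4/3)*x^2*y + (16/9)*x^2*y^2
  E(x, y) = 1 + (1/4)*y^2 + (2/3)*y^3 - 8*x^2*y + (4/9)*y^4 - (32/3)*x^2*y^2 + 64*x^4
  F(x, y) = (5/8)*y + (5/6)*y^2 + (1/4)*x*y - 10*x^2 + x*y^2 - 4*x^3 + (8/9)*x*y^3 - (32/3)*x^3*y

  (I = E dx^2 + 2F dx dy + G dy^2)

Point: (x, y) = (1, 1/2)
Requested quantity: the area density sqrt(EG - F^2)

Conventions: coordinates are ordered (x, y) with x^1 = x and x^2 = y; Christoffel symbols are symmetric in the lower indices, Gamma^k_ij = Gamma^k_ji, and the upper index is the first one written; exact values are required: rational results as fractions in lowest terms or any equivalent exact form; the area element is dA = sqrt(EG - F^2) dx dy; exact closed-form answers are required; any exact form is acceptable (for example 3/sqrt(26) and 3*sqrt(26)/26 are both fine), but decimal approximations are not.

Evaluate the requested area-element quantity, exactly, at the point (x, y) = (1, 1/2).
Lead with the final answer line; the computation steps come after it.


Answer: sqrt(EG - F^2) = sqrt(9266)/12

E = 8425/144, F = -2639/144, G = 985/144; EG - F^2 = 4633/72


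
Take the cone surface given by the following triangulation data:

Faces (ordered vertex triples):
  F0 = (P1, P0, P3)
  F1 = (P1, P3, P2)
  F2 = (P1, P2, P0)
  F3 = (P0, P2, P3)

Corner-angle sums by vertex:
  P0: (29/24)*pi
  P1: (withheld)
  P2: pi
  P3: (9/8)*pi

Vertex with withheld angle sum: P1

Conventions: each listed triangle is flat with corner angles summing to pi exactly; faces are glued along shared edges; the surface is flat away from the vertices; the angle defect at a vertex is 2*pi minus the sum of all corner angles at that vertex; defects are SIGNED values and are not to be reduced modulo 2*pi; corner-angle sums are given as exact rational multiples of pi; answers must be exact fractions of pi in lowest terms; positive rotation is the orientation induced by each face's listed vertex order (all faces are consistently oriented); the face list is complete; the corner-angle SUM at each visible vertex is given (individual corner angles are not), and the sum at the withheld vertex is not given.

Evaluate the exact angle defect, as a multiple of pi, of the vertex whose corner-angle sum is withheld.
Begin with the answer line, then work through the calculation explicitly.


Answer: defect(P1) = (4/3)*pi

V = 4, E = 6, F = 4; chi = V - E + F = 2
Gauss-Bonnet: total defect = 2*pi*chi = 4*pi; visible defects sum to (8/3)*pi


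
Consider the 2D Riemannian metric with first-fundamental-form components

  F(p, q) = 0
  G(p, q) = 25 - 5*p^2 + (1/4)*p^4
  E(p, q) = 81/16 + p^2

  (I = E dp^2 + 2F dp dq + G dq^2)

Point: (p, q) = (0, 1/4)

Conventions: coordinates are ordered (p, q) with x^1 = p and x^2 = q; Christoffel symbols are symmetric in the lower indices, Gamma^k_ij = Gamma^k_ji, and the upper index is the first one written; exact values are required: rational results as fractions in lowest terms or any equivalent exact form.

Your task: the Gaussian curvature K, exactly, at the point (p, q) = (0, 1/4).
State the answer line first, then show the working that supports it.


Answer: K = 16/405

E = 81/16, F = 0, G = 25, EG - F^2 = 2025/16 at the point
E_p = 0, E_q = 0, F_p = 0, F_q = 0, G_p = 0, G_q = 0
E_qq = 0, F_pq = 0, G_pp = -10
Compute both Brioschi determinants and normalise by (EG - F^2)^2.
M1 = [[-E_qq/2 + F_pq - G_pp/2, E_p/2, F_p - E_q/2], [F_q - G_p/2, E, F], [G_q/2, F, G]] = [[5, 0, 0], [0, 81/16, 0], [0, 0, 25]]; det M1 = 10125/16
M2 = [[0, E_q/2, G_p/2], [E_q/2, E, F], [G_p/2, F, G]] = [[0, 0, 0], [0, 81/16, 0], [0, 0, 25]]; det M2 = 0
det M1 - det M2 = 10125/16; K = 10125/16 / (2025/16)^2 = 16/405


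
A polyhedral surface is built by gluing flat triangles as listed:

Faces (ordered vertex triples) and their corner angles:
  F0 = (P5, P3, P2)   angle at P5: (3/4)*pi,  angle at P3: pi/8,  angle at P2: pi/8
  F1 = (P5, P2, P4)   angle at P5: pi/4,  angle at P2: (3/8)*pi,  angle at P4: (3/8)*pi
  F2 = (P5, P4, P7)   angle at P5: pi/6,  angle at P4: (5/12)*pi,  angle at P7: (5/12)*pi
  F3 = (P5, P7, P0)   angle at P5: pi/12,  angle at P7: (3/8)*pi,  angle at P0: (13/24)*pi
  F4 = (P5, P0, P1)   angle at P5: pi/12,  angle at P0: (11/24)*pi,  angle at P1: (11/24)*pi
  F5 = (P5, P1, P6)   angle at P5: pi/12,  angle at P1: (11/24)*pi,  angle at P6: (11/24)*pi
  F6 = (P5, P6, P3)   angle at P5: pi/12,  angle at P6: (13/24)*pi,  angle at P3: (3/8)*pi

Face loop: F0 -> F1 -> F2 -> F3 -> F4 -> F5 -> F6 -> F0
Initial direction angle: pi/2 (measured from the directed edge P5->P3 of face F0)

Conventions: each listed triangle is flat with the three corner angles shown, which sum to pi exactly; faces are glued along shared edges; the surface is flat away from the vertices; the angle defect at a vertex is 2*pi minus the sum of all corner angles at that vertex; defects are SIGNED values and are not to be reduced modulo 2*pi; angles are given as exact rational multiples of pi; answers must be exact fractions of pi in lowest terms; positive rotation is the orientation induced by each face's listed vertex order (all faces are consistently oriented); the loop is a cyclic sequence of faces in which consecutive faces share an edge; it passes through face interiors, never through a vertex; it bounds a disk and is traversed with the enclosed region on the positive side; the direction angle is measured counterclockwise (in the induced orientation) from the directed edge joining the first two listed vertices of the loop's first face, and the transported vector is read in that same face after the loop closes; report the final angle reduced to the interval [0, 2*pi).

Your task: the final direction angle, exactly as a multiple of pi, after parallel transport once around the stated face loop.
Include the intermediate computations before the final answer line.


enclosed vertex P5: corner angles sum to (3/2)*pi, defect = 2*pi - (3/2)*pi = pi/2
adding the enclosed defects to the starting angle (mod 2*pi, induced orientation) gives the holonomy
final angle = pi/2 + pi/2 = pi (mod 2*pi)

Answer: final direction angle = pi


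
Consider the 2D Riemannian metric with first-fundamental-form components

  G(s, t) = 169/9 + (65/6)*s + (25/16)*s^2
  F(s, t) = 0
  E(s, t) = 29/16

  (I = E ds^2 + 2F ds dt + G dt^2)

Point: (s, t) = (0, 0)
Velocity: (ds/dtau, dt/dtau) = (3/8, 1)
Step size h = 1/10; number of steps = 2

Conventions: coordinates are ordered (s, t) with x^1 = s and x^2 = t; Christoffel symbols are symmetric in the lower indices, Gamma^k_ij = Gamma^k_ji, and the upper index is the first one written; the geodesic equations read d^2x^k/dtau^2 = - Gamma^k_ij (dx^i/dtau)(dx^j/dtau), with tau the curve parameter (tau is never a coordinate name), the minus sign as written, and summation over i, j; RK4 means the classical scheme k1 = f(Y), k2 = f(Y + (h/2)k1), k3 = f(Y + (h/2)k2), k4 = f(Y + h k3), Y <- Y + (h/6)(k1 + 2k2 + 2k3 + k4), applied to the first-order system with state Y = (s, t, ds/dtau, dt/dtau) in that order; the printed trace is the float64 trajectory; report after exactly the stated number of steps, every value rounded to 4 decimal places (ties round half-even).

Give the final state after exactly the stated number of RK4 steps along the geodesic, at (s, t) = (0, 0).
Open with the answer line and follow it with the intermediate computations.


Answer: s = 0.1330, t = 0.1936, ds/dtau = 0.9446, dt/dtau = 0.9275

f(Y) = (ds/dtau, dt/dtau, -Gamma^s_ij Y'^i Y'^j, -Gamma^t_ij Y'^i Y'^j) with the Gammas evaluated at the stage position; h = 0.100000; intermediate values shown to 6 dp
step 0: s = 0.0000, t = 0.0000, ds/dtau = 0.3750, dt/dtau = 1.0000
step 1:
  k1: at (s, t) = (0.000000, 0.000000), (ds/dtau, dt/dtau) = (0.375000, 1.000000); Gamma_sss = 0.000000, Gamma_sst = 0.000000, Gamma_stt = -2.988506, Gamma_tss = 0.000000, Gamma_tst = 0.288462, Gamma_ttt = 0.000000; k1 = (0.375000, 1.000000, 2.988506, -0.216346)
  k2: at (s, t) = (0.018750, 0.050000), (ds/dtau, dt/dtau) = (0.524425, 0.989183); Gamma_sss = 0.000000, Gamma_sst = 0.000000, Gamma_stt = -3.004670, Gamma_tss = 0.000000, Gamma_tst = 0.286910, Gamma_ttt = 0.000000; k2 = (0.524425, 0.989183, 2.940016, -0.297670)
  k3: at (s, t) = (0.026221, 0.049459), (ds/dtau, dt/dtau) = (0.522001, 0.985116); Gamma_sss = 0.000000, Gamma_sst = 0.000000, Gamma_stt = -3.011110, Gamma_tss = 0.000000, Gamma_tst = 0.286296, Gamma_ttt = 0.000000; k3 = (0.522001, 0.985116, 2.922146, -0.294445)
  k4: at (s, t) = (0.052200, 0.098512), (ds/dtau, dt/dtau) = (0.667215, 0.970556); Gamma_sss = 0.000000, Gamma_sst = 0.000000, Gamma_stt = -3.033506, Gamma_tss = 0.000000, Gamma_tst = 0.284182, Gamma_ttt = 0.000000; k4 = (0.667215, 0.970556, 2.857496, -0.368055)
  Y <- Y + (h/6)(k1 + 2k2 + 2k3 + k4): s = 0.0523, t = 0.0987, ds/dtau = 0.6678, dt/dtau = 0.9705
step 2:
  k1: at (s, t) = (0.052251, 0.098653), (ds/dtau, dt/dtau) = (0.667839, 0.970523); Gamma_sss = 0.000000, Gamma_sst = 0.000000, Gamma_stt = -3.033550, Gamma_tss = 0.000000, Gamma_tst = 0.284178, Gamma_ttt = 0.000000; k1 = (0.667839, 0.970523, 2.857345, -0.368382)
  k2: at (s, t) = (0.085643, 0.147179), (ds/dtau, dt/dtau) = (0.810706, 0.952104); Gamma_sss = 0.000000, Gamma_sst = 0.000000, Gamma_stt = -3.062336, Gamma_tss = 0.000000, Gamma_tst = 0.281507, Gamma_ttt = 0.000000; k2 = (0.810706, 0.952104, 2.776012, -0.434577)
  k3: at (s, t) = (0.092786, 0.146258), (ds/dtau, dt/dtau) = (0.806639, 0.948794); Gamma_sss = 0.000000, Gamma_sst = 0.000000, Gamma_stt = -3.068494, Gamma_tss = 0.000000, Gamma_tst = 0.280942, Gamma_ttt = 0.000000; k3 = (0.806639, 0.948794, 2.762289, -0.430029)
  k4: at (s, t) = (0.132915, 0.193532), (ds/dtau, dt/dtau) = (0.944068, 0.927520); Gamma_sss = 0.000000, Gamma_sst = 0.000000, Gamma_stt = -3.103088, Gamma_tss = 0.000000, Gamma_tst = 0.277810, Gamma_ttt = 0.000000; k4 = (0.944068, 0.927520, 2.669565, -0.486524)
  Y <- Y + (h/6)(k1 + 2k2 + 2k3 + k4): s = 0.1330, t = 0.1936, ds/dtau = 0.9446, dt/dtau = 0.9275


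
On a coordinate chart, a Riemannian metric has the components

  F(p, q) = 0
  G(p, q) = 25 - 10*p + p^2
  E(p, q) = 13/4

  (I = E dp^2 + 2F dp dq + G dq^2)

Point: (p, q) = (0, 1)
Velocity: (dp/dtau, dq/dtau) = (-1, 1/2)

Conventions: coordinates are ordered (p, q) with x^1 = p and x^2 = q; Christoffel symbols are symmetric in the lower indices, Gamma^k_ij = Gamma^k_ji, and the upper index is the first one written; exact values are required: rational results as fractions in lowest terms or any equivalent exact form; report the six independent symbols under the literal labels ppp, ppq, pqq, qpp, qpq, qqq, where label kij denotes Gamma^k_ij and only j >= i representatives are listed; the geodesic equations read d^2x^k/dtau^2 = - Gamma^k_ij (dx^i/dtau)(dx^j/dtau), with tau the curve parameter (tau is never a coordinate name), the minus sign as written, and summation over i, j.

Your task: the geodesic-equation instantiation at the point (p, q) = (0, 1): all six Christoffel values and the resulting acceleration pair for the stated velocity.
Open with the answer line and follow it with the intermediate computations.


Answer: Gamma_ppp = 0, Gamma_ppq = 0, Gamma_pqq = 20/13, Gamma_qpp = 0, Gamma_qpq = -1/5, Gamma_qqq = 0; accelerations (d^2p/dtau^2, d^2q/dtau^2) = (-5/13, -1/5)

E = 13/4, F = 0, G = 25 at the point
E_p = 0, E_q = 0, F_p = 0, F_q = 0, G_p = -10, G_q = 0
EG - F^2 = 325/4;  g^inv = (4/325) * [[25, 0], [0, 13/4]]
first-kind symbols [ij,l] = (1/2)(d_i g_jl + d_j g_il - d_l g_ij): [pp,p] = E_p/2 = 0, [pp,q] = F_p - E_q/2 = 0, [pq,p] = E_q/2 = 0, [pq,q] = G_p/2 = -5, [qq,p] = F_q - G_p/2 = 5, [qq,q] = G_q/2 = 0
Gamma^p_ij = (G*[ij,p] - F*[ij,q])/(EG - F^2), Gamma^q_ij = (E*[ij,q] - F*[ij,p])/(EG - F^2)
Gamma_ppp = 0, Gamma_ppq = 0, Gamma_pqq = 20/13, Gamma_qpp = 0, Gamma_qpq = -1/5, Gamma_qqq = 0
d^2p/dtau^2 = -(Gamma_ppp*(-1)^2 + 2*Gamma_ppq*(-1)*(1/2) + Gamma_pqq*(1/2)^2) = -5/13
d^2q/dtau^2 = -(Gamma_qpp*(-1)^2 + 2*Gamma_qpq*(-1)*(1/2) + Gamma_qqq*(1/2)^2) = -1/5


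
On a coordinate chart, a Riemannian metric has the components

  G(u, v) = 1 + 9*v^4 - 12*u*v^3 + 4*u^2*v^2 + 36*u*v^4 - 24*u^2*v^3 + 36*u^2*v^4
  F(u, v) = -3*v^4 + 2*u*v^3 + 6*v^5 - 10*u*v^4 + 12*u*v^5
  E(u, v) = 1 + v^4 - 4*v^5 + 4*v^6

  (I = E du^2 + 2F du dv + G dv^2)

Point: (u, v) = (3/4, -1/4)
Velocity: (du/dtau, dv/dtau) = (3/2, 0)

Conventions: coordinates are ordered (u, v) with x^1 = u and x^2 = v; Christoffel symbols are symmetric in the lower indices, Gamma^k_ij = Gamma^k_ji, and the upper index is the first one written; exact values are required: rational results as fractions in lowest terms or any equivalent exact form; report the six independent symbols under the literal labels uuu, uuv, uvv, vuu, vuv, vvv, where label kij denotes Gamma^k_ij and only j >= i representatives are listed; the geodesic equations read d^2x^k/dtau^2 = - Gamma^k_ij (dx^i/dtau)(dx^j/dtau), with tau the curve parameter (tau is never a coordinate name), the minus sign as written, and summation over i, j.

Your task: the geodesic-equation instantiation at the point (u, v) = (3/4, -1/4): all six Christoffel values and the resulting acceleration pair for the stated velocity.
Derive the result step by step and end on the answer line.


E = 1033/1024, F = -81/1024, G = 1753/1024 at the point
E_u = 0, E_v = -21/128, F_u = -21/256, F_v = 315/256, G_u = 189/128, G_v = -567/64
EG - F^2 = 881/512;  g^inv = (512/881) * [[1753/1024, 81/1024], [81/1024, 1033/1024]]
first-kind symbols [ij,l] = (1/2)(d_i g_jl + d_j g_il - d_l g_ij): [uu,u] = E_u/2 = 0, [uu,v] = F_u - E_v/2 = 0, [uv,u] = E_v/2 = -21/256, [uv,v] = G_u/2 = 189/256, [vv,u] = F_v - G_u/2 = 63/128, [vv,v] = G_v/2 = -567/128
Gamma^u_ij = (G*[ij,u] - F*[ij,v])/(EG - F^2), Gamma^v_ij = (E*[ij,v] - F*[ij,u])/(EG - F^2)
Gamma_uuu = 0, Gamma_uuv = -42/881, Gamma_uvv = 252/881, Gamma_vuu = 0, Gamma_vuv = 378/881, Gamma_vvv = -2268/881
d^2u/dtau^2 = -(Gamma_uuu*(3/2)^2 + 2*Gamma_uuv*(3/2)*(0) + Gamma_uvv*(0)^2) = 0
d^2v/dtau^2 = -(Gamma_vuu*(3/2)^2 + 2*Gamma_vuv*(3/2)*(0) + Gamma_vvv*(0)^2) = 0

Answer: Gamma_uuu = 0, Gamma_uuv = -42/881, Gamma_uvv = 252/881, Gamma_vuu = 0, Gamma_vuv = 378/881, Gamma_vvv = -2268/881; accelerations (d^2u/dtau^2, d^2v/dtau^2) = (0, 0)


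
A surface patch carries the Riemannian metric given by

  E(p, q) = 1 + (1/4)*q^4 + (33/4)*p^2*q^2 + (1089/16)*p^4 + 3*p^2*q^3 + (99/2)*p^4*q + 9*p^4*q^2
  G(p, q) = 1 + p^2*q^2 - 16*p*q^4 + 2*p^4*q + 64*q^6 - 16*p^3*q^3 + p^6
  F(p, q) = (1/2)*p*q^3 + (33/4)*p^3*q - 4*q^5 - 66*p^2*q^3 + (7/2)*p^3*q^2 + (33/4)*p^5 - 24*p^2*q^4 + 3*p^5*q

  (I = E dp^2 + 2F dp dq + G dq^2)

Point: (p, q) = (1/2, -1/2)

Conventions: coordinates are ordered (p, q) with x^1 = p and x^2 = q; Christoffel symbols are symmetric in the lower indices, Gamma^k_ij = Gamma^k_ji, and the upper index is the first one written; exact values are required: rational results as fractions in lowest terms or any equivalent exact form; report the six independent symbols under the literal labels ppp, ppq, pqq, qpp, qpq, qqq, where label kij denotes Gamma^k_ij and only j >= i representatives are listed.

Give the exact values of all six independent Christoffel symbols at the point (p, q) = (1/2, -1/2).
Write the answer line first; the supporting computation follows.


Answer: Gamma_ppp = 1044/431, Gamma_ppq = 116/1293, Gamma_pqq = -2552/1293, Gamma_qpp = 504/431, Gamma_qpq = 56/1293, Gamma_qqq = -1232/1293

E = 1097/256, F = 203/128, G = 113/64 at the point
E_p = 783/32, E_q = 29/32, F_p = 407/64, F_q = -39/4, G_p = 7/16, G_q = -77/8
EG - F^2 = 1293/256;  g^inv = (256/1293) * [[113/64, -203/128], [-203/128, 1097/256]]
first-kind symbols [ij,l] = (1/2)(d_i g_jl + d_j g_il - d_l g_ij): [pp,p] = E_p/2 = 783/64, [pp,q] = F_p - E_q/2 = 189/32, [pq,p] = E_q/2 = 29/64, [pq,q] = G_p/2 = 7/32, [qq,p] = F_q - G_p/2 = -319/32, [qq,q] = G_q/2 = -77/16
Gamma^p_ij = (G*[ij,p] - F*[ij,q])/(EG - F^2), Gamma^q_ij = (E*[ij,q] - F*[ij,p])/(EG - F^2)


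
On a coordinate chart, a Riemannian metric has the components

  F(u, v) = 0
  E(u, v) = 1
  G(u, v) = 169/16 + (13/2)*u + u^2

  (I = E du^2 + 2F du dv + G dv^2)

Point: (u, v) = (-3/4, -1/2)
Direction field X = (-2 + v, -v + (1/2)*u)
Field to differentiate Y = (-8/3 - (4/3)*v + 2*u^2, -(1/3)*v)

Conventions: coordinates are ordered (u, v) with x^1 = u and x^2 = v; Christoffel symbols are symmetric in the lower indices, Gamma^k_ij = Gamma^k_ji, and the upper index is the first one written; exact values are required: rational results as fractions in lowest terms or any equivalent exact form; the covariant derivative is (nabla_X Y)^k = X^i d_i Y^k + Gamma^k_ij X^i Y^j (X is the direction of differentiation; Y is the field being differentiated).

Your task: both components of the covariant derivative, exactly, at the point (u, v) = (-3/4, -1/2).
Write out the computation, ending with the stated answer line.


E = 1, F = 0, G = 25/4 at the point
E_u = 0, E_v = 0, F_u = 0, F_v = 0, G_u = 5, G_v = 0
EG - F^2 = 25/4;  g^inv = (4/25) * [[25/4, 0], [0, 1]]
first-kind symbols [ij,l] = (1/2)(d_i g_jl + d_j g_il - d_l g_ij): [uu,u] = E_u/2 = 0, [uu,v] = F_u - E_v/2 = 0, [uv,u] = E_v/2 = 0, [uv,v] = G_u/2 = 5/2, [vv,u] = F_v - G_u/2 = -5/2, [vv,v] = G_v/2 = 0
Gamma^u_ij = (G*[ij,u] - F*[ij,v])/(EG - F^2), Gamma^v_ij = (E*[ij,v] - F*[ij,u])/(EG - F^2)
Gamma_uuu = 0, Gamma_uuv = 0, Gamma_uvv = -5/2, Gamma_vuu = 0, Gamma_vuv = 2/5, Gamma_vvv = 0
X = (-5/2, 1/8), Y = (-7/8, 1/6) at the point

Answer: (nabla_X Y)^u = 233/32, (nabla_X Y)^v = -121/480


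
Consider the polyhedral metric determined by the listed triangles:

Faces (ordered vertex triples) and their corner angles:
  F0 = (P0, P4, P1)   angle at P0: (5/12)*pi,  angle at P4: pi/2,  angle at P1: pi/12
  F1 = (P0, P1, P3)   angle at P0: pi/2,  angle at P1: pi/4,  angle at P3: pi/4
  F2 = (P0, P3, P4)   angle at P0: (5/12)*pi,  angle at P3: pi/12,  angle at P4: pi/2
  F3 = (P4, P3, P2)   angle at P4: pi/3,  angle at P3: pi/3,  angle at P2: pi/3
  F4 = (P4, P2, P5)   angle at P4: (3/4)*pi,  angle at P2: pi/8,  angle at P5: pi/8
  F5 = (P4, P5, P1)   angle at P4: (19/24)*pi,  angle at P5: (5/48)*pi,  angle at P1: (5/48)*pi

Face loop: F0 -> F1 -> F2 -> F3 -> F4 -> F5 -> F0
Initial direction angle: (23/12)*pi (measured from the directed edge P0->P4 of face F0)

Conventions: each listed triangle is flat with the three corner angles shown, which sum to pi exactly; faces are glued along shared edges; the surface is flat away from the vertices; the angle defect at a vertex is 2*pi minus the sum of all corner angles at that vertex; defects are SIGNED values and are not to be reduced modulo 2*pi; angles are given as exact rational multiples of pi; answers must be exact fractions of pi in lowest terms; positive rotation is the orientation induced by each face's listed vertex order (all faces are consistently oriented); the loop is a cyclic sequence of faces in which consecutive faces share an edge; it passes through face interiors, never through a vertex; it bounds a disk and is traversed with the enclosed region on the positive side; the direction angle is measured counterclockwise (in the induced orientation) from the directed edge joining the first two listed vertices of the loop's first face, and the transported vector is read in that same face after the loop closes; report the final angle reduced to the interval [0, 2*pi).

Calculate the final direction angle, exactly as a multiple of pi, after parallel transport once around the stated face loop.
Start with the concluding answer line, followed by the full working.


Answer: final direction angle = (41/24)*pi

enclosed vertex P0: corner angles sum to (4/3)*pi, defect = 2*pi - (4/3)*pi = (2/3)*pi
enclosed vertex P4: corner angles sum to (23/8)*pi, defect = 2*pi - (23/8)*pi = (-7/8)*pi
by Gauss-Bonnet the loop rotates the vector by the enclosed defect sum (positive orientation, mod 2*pi)
final angle = (23/12)*pi - (5/24)*pi = (41/24)*pi (mod 2*pi)


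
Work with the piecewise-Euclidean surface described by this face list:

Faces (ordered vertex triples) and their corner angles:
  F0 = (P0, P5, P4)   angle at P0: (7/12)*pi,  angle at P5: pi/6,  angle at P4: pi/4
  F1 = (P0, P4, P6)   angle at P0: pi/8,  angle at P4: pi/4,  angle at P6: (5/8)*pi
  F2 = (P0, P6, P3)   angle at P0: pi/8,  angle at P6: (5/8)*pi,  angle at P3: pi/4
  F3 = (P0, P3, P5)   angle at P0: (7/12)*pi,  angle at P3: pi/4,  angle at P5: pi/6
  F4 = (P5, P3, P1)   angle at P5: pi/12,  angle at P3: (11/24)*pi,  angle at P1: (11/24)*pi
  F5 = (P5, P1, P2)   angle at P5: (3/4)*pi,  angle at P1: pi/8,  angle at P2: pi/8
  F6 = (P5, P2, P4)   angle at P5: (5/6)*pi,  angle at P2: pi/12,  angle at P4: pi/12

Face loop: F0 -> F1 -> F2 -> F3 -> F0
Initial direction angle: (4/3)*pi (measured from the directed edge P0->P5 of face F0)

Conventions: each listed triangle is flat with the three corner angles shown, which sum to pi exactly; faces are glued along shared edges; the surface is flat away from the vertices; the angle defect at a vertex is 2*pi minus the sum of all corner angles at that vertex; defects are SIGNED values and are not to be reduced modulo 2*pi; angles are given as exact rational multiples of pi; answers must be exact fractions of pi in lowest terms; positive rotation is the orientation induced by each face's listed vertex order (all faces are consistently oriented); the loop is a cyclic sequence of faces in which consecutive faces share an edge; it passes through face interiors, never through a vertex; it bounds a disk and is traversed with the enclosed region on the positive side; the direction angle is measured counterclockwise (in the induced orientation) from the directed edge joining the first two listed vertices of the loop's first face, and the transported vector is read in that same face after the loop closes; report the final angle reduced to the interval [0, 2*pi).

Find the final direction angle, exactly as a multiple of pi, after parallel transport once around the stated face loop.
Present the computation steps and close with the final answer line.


enclosed vertex P0: corner angles sum to (17/12)*pi, defect = 2*pi - (17/12)*pi = (7/12)*pi
adding the enclosed defects to the starting angle (mod 2*pi, induced orientation) gives the holonomy
final angle = (4/3)*pi + (7/12)*pi = (23/12)*pi (mod 2*pi)

Answer: final direction angle = (23/12)*pi


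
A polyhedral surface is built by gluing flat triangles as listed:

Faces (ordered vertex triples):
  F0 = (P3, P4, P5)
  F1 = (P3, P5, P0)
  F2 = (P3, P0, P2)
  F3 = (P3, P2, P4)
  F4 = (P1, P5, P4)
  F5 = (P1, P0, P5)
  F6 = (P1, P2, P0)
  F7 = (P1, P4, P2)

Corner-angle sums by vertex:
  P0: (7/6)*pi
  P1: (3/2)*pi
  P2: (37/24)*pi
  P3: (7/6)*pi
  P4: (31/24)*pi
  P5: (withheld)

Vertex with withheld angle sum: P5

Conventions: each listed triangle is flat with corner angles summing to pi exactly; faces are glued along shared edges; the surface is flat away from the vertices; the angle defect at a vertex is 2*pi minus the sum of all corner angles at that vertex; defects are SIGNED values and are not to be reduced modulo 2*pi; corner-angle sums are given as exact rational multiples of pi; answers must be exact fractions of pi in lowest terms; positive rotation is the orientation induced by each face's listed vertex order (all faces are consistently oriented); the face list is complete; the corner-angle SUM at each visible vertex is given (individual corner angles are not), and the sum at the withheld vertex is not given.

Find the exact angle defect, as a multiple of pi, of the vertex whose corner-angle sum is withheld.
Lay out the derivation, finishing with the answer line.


V = 6, E = 12, F = 8; chi = V - E + F = 2
Gauss-Bonnet: total defect = 2*pi*chi = 4*pi; visible defects sum to (10/3)*pi

Answer: defect(P5) = (2/3)*pi


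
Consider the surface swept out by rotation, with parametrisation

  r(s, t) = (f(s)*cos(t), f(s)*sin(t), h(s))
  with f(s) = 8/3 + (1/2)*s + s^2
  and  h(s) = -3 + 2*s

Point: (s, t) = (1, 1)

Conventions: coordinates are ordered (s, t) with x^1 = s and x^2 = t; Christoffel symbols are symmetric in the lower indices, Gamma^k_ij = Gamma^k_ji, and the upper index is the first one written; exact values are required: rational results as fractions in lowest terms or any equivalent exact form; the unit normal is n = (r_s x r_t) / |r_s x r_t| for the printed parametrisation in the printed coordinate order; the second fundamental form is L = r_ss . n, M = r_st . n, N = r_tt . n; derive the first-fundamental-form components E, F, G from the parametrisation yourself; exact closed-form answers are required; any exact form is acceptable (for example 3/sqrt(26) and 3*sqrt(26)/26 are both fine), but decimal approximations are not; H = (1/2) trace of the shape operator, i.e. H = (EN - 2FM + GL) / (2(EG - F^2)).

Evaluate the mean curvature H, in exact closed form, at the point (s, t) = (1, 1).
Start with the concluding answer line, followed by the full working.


Answer: H = 92*sqrt(41)/42025

f = 25/6, f' = 5/2, f'' = 2, h' = 2, h'' = 0
E = 41/4, F = 0, G = 625/36; answer radicand W^2 = 41/4
unnormalised second-form numerators: l = -4, m = 0, n = 25/3; L = l/sqrt(41/4), and similarly M = m/sqrt(W^2), N = n/sqrt(W^2)
H = (E*n - 2*F*m + G*l) / (2*(EG - F^2)*sqrt(W^2)); E*n - 2*F*m + G*l = 575/36, EG - F^2 = 25625/144, so H = (46/1025)/sqrt(41/4)


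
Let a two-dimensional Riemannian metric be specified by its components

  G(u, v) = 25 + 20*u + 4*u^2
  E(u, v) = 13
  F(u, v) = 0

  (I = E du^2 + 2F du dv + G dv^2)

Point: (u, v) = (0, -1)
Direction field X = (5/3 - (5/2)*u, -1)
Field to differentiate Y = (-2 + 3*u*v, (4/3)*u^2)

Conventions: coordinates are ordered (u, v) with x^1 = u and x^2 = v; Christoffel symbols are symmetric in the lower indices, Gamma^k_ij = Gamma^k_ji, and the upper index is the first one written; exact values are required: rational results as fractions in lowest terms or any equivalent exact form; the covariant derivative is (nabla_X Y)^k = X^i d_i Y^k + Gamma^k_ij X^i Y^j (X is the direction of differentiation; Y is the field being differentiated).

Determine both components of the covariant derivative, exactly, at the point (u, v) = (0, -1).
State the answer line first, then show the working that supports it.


Answer: (nabla_X Y)^u = -5, (nabla_X Y)^v = 4/5

E = 13, F = 0, G = 25 at the point
E_u = 0, E_v = 0, F_u = 0, F_v = 0, G_u = 20, G_v = 0
EG - F^2 = 325;  g^inv = (1/325) * [[25, 0], [0, 13]]
first-kind symbols [ij,l] = (1/2)(d_i g_jl + d_j g_il - d_l g_ij): [uu,u] = E_u/2 = 0, [uu,v] = F_u - E_v/2 = 0, [uv,u] = E_v/2 = 0, [uv,v] = G_u/2 = 10, [vv,u] = F_v - G_u/2 = -10, [vv,v] = G_v/2 = 0
Gamma^u_ij = (G*[ij,u] - F*[ij,v])/(EG - F^2), Gamma^v_ij = (E*[ij,v] - F*[ij,u])/(EG - F^2)
Gamma_uuu = 0, Gamma_uuv = 0, Gamma_uvv = -10/13, Gamma_vuu = 0, Gamma_vuv = 2/5, Gamma_vvv = 0
X = (5/3, -1), Y = (-2, 0) at the point


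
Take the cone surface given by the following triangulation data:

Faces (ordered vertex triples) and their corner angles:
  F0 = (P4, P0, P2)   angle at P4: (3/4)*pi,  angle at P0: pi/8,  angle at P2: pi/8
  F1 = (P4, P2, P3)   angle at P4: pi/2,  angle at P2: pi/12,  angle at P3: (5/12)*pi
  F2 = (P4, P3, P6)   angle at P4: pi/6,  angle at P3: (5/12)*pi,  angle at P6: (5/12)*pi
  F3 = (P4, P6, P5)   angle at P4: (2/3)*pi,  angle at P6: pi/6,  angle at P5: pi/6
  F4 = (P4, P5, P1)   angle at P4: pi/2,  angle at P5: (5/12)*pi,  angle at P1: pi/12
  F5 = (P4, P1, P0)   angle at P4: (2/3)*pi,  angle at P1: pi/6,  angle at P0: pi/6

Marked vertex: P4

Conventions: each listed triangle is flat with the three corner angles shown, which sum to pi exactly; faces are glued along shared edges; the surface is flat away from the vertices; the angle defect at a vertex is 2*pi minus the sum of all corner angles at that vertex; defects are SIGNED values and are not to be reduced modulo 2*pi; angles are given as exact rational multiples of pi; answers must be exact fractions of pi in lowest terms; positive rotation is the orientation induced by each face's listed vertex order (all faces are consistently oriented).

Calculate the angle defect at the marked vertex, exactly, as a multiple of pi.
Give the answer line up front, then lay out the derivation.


Answer: defect(P4) = (-5/4)*pi

Sum of corner angles at P4: (13/4)*pi
defect = 2*pi - (13/4)*pi


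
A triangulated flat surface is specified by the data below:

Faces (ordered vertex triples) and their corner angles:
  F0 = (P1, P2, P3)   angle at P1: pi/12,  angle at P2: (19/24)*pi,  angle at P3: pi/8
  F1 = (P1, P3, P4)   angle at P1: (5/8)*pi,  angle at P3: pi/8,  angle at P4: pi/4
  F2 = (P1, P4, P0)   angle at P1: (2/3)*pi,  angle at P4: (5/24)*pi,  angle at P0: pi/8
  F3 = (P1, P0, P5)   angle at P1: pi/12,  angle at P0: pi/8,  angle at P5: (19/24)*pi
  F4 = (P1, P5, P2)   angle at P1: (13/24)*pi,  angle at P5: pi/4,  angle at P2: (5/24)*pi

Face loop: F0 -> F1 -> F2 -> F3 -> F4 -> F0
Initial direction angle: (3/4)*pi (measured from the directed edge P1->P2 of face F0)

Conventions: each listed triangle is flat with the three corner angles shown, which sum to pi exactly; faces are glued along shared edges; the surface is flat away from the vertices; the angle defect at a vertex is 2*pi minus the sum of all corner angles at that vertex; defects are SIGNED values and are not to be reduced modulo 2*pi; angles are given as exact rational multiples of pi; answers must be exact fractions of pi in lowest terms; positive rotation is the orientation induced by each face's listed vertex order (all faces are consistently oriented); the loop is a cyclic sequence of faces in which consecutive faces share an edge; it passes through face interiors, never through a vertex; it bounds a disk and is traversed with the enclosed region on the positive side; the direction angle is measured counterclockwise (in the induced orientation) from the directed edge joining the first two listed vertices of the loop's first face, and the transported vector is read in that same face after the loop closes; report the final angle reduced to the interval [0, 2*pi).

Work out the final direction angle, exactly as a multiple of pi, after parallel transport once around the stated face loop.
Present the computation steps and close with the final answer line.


enclosed vertex P1: corner angles sum to 2*pi, defect = 2*pi - 2*pi = 0
summing the enclosed defects onto the initial angle, mod 2*pi in the induced orientation:
final angle = (3/4)*pi + 0 = (3/4)*pi (mod 2*pi)

Answer: final direction angle = (3/4)*pi


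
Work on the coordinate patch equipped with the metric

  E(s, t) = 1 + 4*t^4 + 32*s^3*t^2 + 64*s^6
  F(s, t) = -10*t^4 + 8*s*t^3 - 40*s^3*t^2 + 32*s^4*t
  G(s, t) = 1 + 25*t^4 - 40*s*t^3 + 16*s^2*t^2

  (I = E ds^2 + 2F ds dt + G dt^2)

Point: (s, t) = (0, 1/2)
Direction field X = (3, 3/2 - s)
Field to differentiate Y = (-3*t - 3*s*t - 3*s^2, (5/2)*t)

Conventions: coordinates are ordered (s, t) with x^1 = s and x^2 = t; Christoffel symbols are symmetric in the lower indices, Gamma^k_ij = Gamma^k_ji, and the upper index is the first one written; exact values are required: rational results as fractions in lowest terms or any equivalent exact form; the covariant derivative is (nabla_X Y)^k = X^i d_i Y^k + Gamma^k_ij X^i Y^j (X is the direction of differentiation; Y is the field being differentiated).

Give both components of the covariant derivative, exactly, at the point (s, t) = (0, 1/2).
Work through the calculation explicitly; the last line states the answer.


E = 5/4, F = -5/8, G = 41/16 at the point
E_s = 0, E_t = 2, F_s = 1, F_t = -5, G_s = -5, G_t = 25/2
EG - F^2 = 45/16;  g^inv = (16/45) * [[41/16, 5/8], [5/8, 5/4]]
first-kind symbols [ij,l] = (1/2)(d_i g_jl + d_j g_il - d_l g_ij): [ss,s] = E_s/2 = 0, [ss,t] = F_s - E_t/2 = 0, [st,s] = E_t/2 = 1, [st,t] = G_s/2 = -5/2, [tt,s] = F_t - G_s/2 = -5/2, [tt,t] = G_t/2 = 25/4
Gamma^s_ij = (G*[ij,s] - F*[ij,t])/(EG - F^2), Gamma^t_ij = (E*[ij,t] - F*[ij,s])/(EG - F^2)
Gamma_sss = 0, Gamma_sst = 16/45, Gamma_stt = -8/9, Gamma_tss = 0, Gamma_tst = -8/9, Gamma_ttt = 20/9
X = (3, 3/2), Y = (-3/2, 5/4) at the point

Answer: (nabla_X Y)^s = -152/15, (nabla_X Y)^t = 79/12


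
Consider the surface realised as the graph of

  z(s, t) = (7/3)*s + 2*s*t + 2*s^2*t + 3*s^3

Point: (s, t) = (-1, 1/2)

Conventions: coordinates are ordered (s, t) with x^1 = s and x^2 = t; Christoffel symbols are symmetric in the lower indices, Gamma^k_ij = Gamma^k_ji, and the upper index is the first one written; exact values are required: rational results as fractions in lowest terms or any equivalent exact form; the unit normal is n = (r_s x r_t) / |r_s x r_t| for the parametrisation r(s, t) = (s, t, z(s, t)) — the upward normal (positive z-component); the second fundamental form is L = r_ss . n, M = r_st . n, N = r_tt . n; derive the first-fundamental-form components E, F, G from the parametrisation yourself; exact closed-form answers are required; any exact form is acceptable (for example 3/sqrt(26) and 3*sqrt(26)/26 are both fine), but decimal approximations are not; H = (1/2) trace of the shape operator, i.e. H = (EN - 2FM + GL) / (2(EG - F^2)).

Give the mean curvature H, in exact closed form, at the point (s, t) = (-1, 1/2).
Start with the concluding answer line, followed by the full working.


Answer: H = -54*sqrt(970)/235225

z_s = 31/3, z_t = 0, z_ss = -16, z_st = -2, z_tt = 0
E = 970/9, F = 0, G = 1; answer radicand W^2 = 970/9
unnormalised second-form numerators: l = -16, m = -2, n = 0; L = l/sqrt(970/9), and similarly M = m/sqrt(W^2), N = n/sqrt(W^2)
H = (E*n - 2*F*m + G*l) / (2*(EG - F^2)*sqrt(W^2)); E*n - 2*F*m + G*l = -16, EG - F^2 = 970/9, so H = (-36/485)/sqrt(970/9)


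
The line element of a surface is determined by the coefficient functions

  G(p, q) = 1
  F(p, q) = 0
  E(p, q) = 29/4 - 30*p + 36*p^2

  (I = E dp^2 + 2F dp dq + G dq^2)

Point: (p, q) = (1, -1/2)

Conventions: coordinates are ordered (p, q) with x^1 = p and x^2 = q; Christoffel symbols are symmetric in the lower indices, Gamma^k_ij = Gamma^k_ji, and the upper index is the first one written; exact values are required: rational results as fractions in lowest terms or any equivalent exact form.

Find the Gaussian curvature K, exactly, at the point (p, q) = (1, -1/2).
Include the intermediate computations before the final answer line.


E = 53/4, F = 0, G = 1, EG - F^2 = 53/4 at the point
E_p = 42, E_q = 0, F_p = 0, F_q = 0, G_p = 0, G_q = 0
E_qq = 0, F_pq = 0, G_pp = 0
Using the Brioschi determinant formula for K from the metric derivatives:
M1 = [[-E_qq/2 + F_pq - G_pp/2, E_p/2, F_p - E_q/2], [F_q - G_p/2, E, F], [G_q/2, F, G]] = [[0, 21, 0], [0, 53/4, 0], [0, 0, 1]]; det M1 = 0
M2 = [[0, E_q/2, G_p/2], [E_q/2, E, F], [G_p/2, F, G]] = [[0, 0, 0], [0, 53/4, 0], [0, 0, 1]]; det M2 = 0
det M1 - det M2 = 0; K = 0 / (53/4)^2 = 0

Answer: K = 0


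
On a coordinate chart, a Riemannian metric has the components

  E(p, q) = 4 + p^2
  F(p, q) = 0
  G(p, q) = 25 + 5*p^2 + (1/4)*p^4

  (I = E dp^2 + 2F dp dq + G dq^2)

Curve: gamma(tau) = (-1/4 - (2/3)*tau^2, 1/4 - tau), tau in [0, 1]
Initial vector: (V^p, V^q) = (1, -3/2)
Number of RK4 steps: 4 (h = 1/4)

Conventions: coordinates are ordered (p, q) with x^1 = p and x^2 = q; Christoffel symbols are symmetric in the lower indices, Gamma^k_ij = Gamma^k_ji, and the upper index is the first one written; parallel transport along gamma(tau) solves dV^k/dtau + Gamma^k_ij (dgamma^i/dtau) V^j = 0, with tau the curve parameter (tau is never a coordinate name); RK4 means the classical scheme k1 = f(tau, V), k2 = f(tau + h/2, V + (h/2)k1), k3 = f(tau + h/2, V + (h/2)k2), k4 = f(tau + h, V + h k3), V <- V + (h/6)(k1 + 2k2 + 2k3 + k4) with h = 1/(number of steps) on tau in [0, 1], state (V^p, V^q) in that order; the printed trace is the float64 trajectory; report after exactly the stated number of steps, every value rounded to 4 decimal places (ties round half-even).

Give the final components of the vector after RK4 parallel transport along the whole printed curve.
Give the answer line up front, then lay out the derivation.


Answer: V^p = 0.1220, V^q = -1.4403

gamma'(tau) = (-(4/3)*tau, -1); f(tau, V)^k = -Gamma^k_ij(gamma(tau)) gamma'^i(tau) V^j; h = 1/4; intermediate values shown to 6 dp
curve data and Christoffel symbols at the stage parameters:
  tau = 0.000000: gamma = (-0.250000, 0.250000), gamma' = (0.000000, -1.000000); Gamma_ppp = -0.061538, Gamma_ppq = 0.000000, Gamma_pqq = 0.309615, Gamma_qpp = 0.000000, Gamma_qpq = -0.049689, Gamma_qqq = 0.000000
  tau = 0.125000: gamma = (-0.260417, 0.125000), gamma' = (-0.166667, -1.000000); Gamma_ppp = -0.064019, Gamma_ppq = 0.000000, Gamma_pqq = 0.322265, Gamma_qpp = 0.000000, Gamma_qpq = -0.051732, Gamma_qqq = 0.000000
  tau = 0.250000: gamma = (-0.291667, 0.000000), gamma' = (-0.333333, -1.000000); Gamma_ppp = -0.071398, Gamma_ppq = 0.000000, Gamma_pqq = 0.360028, Gamma_qpp = 0.000000, Gamma_qpq = -0.057841, Gamma_qqq = 0.000000
  tau = 0.375000: gamma = (-0.343750, -0.125000), gamma' = (-0.500000, -1.000000); Gamma_ppp = -0.083472, Gamma_ppq = 0.000000, Gamma_pqq = 0.422290, Gamma_qpp = 0.000000, Gamma_qpq = -0.067947, Gamma_qqq = 0.000000
  tau = 0.500000: gamma = (-0.416667, -0.250000), gamma' = (-0.666667, -1.000000); Gamma_ppp = -0.099834, Gamma_ppq = 0.000000, Gamma_pqq = 0.507834, Gamma_qpp = 0.000000, Gamma_qpq = -0.081911, Gamma_qqq = 0.000000
  tau = 0.625000: gamma = (-0.510417, -0.375000), gamma' = (-0.833333, -1.000000); Gamma_ppp = -0.119801, Gamma_ppq = 0.000000, Gamma_pqq = 0.614612, Gamma_qpp = 0.000000, Gamma_qpq = -0.099491, Gamma_qqq = 0.000000
  tau = 0.750000: gamma = (-0.625000, -0.500000), gamma' = (-1.000000, -1.000000); Gamma_ppp = -0.142349, Gamma_ppq = 0.000000, Gamma_pqq = 0.739546, Gamma_qpp = 0.000000, Gamma_qpq = -0.120301, Gamma_qqq = 0.000000
  tau = 0.875000: gamma = (-0.760417, -0.625000), gamma' = (-1.166667, -1.000000); Gamma_ppp = -0.166094, Gamma_ppq = 0.000000, Gamma_pqq = 0.878490, Gamma_qpp = 0.000000, Gamma_qpq = -0.143770, Gamma_qqq = 0.000000
  tau = 1.000000: gamma = (-0.916667, -0.750000), gamma' = (-1.333333, -1.000000); Gamma_ppp = -0.189383, Gamma_ppq = 0.000000, Gamma_pqq = 1.026483, Gamma_qpp = 0.000000, Gamma_qpq = -0.169122, Gamma_qqq = 0.000000
step 0: V^p = 1.0000, V^q = -1.5000
step 1: k1 = (-0.464423, -0.049689), k2 = (-0.495449, -0.035743), k3 = (-0.494846, -0.035557), k4 = (-0.564097, -0.021594); V <- V + (h/6)(k1 + 2k2 + 2k3 + k4): V^p = 0.8746, V^q = -1.5089
step 2: k1 = (-0.564066, -0.021497), k2 = (-0.671893, -0.003283), k3 = (-0.670369, -0.002444), k4 = (-0.813644, 0.024518); V <- V + (h/6)(k1 + 2k2 + 2k3 + k4): V^p = 0.7054, V^q = -1.5093
step 3: k1 = (-0.813401, 0.024640), k2 = (-0.985987, 0.064815), k3 = (-0.980747, 0.066545), k4 = (-1.169372, 0.124205); V <- V + (h/6)(k1 + 2k2 + 2k3 + k4): V^p = 0.4589, V^q = -1.4921
step 4: k1 = (-1.168805, 0.124302), k2 = (-1.357761, 0.202705), k3 = (-1.344575, 0.204457), k4 = (-1.510146, 0.304188); V <- V + (h/6)(k1 + 2k2 + 2k3 + k4): V^p = 0.1220, V^q = -1.4403
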